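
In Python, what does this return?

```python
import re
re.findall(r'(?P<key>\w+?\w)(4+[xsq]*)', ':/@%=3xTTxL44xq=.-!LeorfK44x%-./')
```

[('3xTTxL', '44xq'), ('LeorfK', '44x')]

Lazy quantifiers expand one character at a time until the remainder of the pattern can match.
`findall` packs the 2 group values into a tuple for every match.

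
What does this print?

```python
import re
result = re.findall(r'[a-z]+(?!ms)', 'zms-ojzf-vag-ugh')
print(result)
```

The negative lookahead/lookbehind blocks any match where the forbidden context is present.
Matches: at [0:3] → 'zms'; at [4:8] → 'ojzf'; at [9:12] → 'vag'; at [13:16] → 'ugh'.
With no groups in the pattern, `findall` gives back each whole match — 4 here.

['zms', 'ojzf', 'vag', 'ugh']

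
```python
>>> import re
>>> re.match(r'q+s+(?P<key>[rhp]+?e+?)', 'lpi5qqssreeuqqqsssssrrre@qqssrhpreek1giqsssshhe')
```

`match` is anchored at position 0; if the pattern doesn't fit there, it returns None.
Here position 0 doesn't satisfy it, so the call returns None.

None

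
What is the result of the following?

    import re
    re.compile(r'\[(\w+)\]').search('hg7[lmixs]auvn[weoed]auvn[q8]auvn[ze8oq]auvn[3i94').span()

(3, 10)

The match spans [3:10] → '[lmixs]'.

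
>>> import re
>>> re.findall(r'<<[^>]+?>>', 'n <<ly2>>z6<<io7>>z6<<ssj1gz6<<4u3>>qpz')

['<<ly2>>', '<<io7>>', '<<ssj1gz6<<4u3>>']

Matches: at [2:9] → '<<ly2>>'; at [11:18] → '<<io7>>'; at [20:36] → '<<ssj1gz6<<4u3>>'.
No capturing groups, so `findall` returns the 3 full match strings.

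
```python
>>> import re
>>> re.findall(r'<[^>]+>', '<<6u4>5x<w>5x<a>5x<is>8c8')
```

['<<6u4>', '<w>', '<a>', '<is>']

No capturing groups, so `findall` returns the 4 full match strings.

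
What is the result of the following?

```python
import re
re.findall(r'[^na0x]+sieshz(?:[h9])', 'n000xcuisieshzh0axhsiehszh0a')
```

['cuisieshzh']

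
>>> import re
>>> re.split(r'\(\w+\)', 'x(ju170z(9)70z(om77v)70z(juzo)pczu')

['x(ju170z', '70z', '70z', 'pczu']

Matches to split on: at [8:11] → '(9)'; at [14:21] → '(om77v)'; at [24:30] → '(juzo)'.
Each match becomes a cut point; 4 segments remain.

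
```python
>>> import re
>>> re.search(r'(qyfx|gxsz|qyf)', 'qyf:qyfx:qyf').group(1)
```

'qyf'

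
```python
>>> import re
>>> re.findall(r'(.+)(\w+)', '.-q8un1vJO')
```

This matches one or more of any character (captured); then one or more of a word character (captured).
Multiple groups make `findall` return tuples — one 2-tuple for the one match.

[('.-q8un1vJ', 'O')]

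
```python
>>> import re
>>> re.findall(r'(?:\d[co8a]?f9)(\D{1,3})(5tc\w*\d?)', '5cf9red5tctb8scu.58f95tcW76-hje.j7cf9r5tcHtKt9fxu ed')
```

[('red', '5tctb8scu'), ('r', '5tcHtKt9fxu')]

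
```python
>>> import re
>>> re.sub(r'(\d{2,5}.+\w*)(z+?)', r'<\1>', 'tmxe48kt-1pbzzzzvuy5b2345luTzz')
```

The replacement refers to a captured group, so each match is rewritten using its own captured text.

'tmxe<48kt-1pbzzzzvuy5b2345luTz>'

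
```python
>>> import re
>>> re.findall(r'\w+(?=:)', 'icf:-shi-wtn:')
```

['icf', 'wtn']

Lookahead/lookbehind check context without consuming it, so the matched span excludes the asserted characters.
Matches: at [0:3] → 'icf'; at [9:12] → 'wtn'.
No capturing groups, so `findall` returns the 2 full match strings.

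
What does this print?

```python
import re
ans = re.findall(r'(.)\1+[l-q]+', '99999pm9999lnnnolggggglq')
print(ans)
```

`\1` has to match the exact text group 1 already captured.
Walking the string: at [0:7] match '99999pm', group 1 = '9'; at [7:17] match '9999lnnnol', group 1 = '9'; at [17:24] match 'ggggglq', group 1 = 'g'.
`findall` collects group 1 from each match (3 total).

['9', '9', 'g']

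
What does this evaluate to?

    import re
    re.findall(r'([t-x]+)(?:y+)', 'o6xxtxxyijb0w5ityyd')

['xxtxx', 't']

With a single group, `findall` returns only what that group captured — 2 items.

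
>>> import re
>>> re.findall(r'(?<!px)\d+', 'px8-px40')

['0']

`(?!…)`/`(?<!…)` only lets a position through if the neighbouring text does NOT match; no characters are consumed.
Walking the string: at [7:8] → '0'.
No capturing groups, so `findall` returns the 1 full match string.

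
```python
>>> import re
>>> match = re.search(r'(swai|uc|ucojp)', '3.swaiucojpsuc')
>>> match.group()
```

The match spans [2:6] → 'swai'.

'swai'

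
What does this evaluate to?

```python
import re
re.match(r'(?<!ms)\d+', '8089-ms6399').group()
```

'8089'

A negative assertion filters positions out without eating any characters.
`match` is anchored at position 0; if the pattern doesn't fit there, it returns None.
The match spans [0:4] → '8089'.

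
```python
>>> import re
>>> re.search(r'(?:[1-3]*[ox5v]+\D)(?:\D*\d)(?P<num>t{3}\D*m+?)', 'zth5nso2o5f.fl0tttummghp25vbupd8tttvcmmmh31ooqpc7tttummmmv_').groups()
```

The match spans [7:21] → '2o5f.fl0tttumm'.
Captured: group 1 = 'tttumm'.

('tttumm',)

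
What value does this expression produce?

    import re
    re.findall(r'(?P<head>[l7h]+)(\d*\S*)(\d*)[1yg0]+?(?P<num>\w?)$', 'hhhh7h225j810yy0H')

Multiple groups make `findall` return tuples — one 4-tuple for the one match.

[('hhhh7h', '225j810yy', '', 'H')]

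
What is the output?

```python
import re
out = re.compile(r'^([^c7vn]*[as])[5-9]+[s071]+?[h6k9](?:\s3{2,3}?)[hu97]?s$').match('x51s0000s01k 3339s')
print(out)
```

None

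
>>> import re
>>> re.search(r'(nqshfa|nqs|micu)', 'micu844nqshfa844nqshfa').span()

(0, 4)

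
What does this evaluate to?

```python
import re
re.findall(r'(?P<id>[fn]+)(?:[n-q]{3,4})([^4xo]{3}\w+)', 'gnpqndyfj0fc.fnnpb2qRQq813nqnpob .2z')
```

[('n', 'dyfj0fc'), ('f', 'b2qRQq813nqnpob')]

`findall` packs the 2 group values into a tuple for every match.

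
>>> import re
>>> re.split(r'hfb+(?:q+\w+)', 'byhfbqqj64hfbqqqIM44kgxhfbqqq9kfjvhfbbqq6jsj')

['by', '']

Splitting on the pattern gives 2 pieces.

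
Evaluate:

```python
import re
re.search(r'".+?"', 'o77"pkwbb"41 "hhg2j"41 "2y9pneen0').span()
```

`re.search` tries every starting position until one works.
The match spans [3:10] → '"pkwbb"'.

(3, 10)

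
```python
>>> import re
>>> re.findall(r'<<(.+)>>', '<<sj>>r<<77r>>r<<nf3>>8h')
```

One capturing group, so `findall` returns just the captured substring from the one match — 1 in all.

['sj>>r<<77r>>r<<nf3']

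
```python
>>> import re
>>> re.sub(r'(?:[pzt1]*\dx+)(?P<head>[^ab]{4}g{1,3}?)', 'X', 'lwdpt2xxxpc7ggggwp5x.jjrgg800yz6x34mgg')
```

A `+?`/`*?`/`{m,n}?` starts at its minimum and grows only as far as needed for what follows to match.
Each match is replaced by 'X'.

'lwdXggwXg800yX'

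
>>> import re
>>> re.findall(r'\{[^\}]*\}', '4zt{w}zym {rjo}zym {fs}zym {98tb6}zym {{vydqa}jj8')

Since nothing is captured, `findall` lists the 5 matched substrings directly.

['{w}', '{rjo}', '{fs}', '{98tb6}', '{{vydqa}']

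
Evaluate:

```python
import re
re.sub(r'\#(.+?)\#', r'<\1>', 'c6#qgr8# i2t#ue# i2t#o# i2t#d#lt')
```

The `?` after the quantifier makes it lazy — it takes as little as possible before letting the rest of the pattern try.
Matches: at [2:8] → '#qgr8#'; at [12:16] → '#ue#'; at [20:23] → '#o#'; at [27:30] → '#d#'.
`\1` in the replacement pulls in group 1's text for each match.

'c6<qgr8> i2t<ue> i2t<o> i2t<d>lt'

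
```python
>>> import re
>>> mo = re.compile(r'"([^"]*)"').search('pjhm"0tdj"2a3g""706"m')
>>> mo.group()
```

Unlike `match`, `search` isn't anchored — it looks for the pattern anywhere in the string.
The match spans [4:10] → '"0tdj"'.
Captured: group 1 = '0tdj'.

'"0tdj"'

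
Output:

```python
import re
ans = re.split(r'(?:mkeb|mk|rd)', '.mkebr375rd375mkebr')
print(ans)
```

The regex engine tests alternatives in the order written; an earlier branch that matches wins even if a later one would match more.
The string is cut at each match, leaving 4 pieces.

['.', 'r375', '375', 'r']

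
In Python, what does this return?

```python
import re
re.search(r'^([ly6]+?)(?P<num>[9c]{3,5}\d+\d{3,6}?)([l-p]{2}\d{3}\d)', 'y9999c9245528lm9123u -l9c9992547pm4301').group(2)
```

'9999c9245528'

The match spans [0:19] → 'y9999c9245528lm9123'.
Captured: group 1 = 'y', group 2 = '9999c9245528', group 3 = 'lm9123'.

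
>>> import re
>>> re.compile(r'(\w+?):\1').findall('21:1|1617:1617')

['1', '1617']

After group 1 captures some text, `\1` only succeeds where that same text appears again.
Matches: at [1:4] match '1:1', group 1 = '1'; at [5:14] match '1617:1617', group 1 = '1617'.
`findall` collects group 1 from each match (2 total).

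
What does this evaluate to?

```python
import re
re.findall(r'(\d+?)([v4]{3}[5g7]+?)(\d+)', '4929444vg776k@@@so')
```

With the lazy modifier that quantifier settles for the fewest repetitions that let the rest of the pattern succeed (the atoms after it are unaffected and can still be greedy).
Multiple groups make `findall` return tuples — one 3-tuple for the one match.

[('49294', '44vg', '776')]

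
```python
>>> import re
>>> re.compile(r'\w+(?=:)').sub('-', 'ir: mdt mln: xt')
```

The positive lookaround only admits positions where the adjacent text matches; those characters stay outside the span.
Matches: at [0:2] → 'ir'; at [8:11] → 'mln'.
`sub` substitutes '-' at each match site.

'-: mdt -: xt'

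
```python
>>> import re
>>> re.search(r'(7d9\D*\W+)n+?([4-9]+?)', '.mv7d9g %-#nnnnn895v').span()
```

This matches the literal '7d9', then zero or more of a non-digit, then one or more of a non-word character (captured); then one or more of a literal 'n' (lazy); then one or more of a character in [4-9] (lazy) (captured).
With the lazy modifier that quantifier settles for the fewest repetitions that let the rest of the pattern succeed (the atoms after it are unaffected and can still be greedy).
Unlike `match`, `search` isn't anchored — it looks for the pattern anywhere in the string.
The match spans [3:17] → '7d9g %-#nnnnn8'.
Captured: group 1 = '7d9g %-#', group 2 = '8'.

(3, 17)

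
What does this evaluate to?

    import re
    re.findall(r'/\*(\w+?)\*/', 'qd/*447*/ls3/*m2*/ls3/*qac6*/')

['447', 'm2', 'qac6']

Walking the string: at [2:9] match '/*447*/', group 1 = '447'; at [12:18] match '/*m2*/', group 1 = 'm2'; at [21:29] match '/*qac6*/', group 1 = 'qac6'.
Because there's exactly one group, `findall` drops the full match and keeps group 1 from each hit.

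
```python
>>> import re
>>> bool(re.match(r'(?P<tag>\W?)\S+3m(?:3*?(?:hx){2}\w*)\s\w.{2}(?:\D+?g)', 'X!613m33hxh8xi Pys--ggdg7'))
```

False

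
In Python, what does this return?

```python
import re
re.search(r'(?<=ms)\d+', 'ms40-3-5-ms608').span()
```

(2, 4)

The `(?=…)`/`(?<=…)` assertion just peeks at neighbouring text; it doesn't advance the match position.
Unlike `match`, `search` isn't anchored — it looks for the pattern anywhere in the string.
The match spans [2:4] → '40'.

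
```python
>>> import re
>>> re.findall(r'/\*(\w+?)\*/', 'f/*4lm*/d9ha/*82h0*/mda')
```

['4lm', '82h0']

`findall` collects group 1 from each match (2 total).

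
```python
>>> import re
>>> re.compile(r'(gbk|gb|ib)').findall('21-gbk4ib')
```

['gbk', 'ib']

`|` is ordered: at each position the engine commits to the first alternative that works.
`findall` collects group 1 from each match (2 total).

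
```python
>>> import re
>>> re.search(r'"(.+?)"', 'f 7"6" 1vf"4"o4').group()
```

'"6"'

Because the quantifier is non-greedy, it stops expanding at the earliest point where the rest of the pattern can succeed.
`re.search` scans for the first position where the pattern succeeds.
The match spans [3:6] → '"6"'.
Captured: group 1 = '6'.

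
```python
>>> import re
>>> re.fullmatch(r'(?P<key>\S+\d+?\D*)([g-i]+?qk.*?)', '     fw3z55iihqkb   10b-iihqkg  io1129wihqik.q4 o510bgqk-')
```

None

`re.fullmatch` requires the pattern to consume the entire string.
Here there's no way to consume every character, so the call returns None.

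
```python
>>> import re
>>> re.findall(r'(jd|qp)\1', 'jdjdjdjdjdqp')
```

['jd', 'jd']

`\1` is not a pattern — it's the concrete string captured by group 1, re-applied verbatim.
Matches: at [0:4] match 'jdjd', group 1 = 'jd'; at [4:8] match 'jdjd', group 1 = 'jd'.
With a single group, `findall` returns only what that group captured — 2 items.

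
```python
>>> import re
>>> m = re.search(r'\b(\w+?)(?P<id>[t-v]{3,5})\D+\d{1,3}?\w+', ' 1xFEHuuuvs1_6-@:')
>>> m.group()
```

The pattern matches a word boundary (`\b`, zero-width); then one or more of a word character (lazy) (captured); then 3 to 5 of a character in [t-v] (captured as 'id'); then one or more of a non-digit, then 1 to 3 of a digit (lazy); then one or more of a word character.
`re.search` tries every starting position until one works.
The match spans [1:14] → '1xFEHuuuvs1_6'.
Captured: group 1 = '1xFEH', group 2 = 'uuuv'.

'1xFEHuuuvs1_6'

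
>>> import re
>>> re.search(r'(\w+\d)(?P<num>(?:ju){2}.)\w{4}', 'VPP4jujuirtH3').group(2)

'jujui'

The pattern matches one or more of a word character, then a digit (captured); then the literal 'ju' repeated 2 times, then any character (captured as 'num'); then exactly 4 of a word character.
Unlike `match`, `search` isn't anchored — it looks for the pattern anywhere in the string.
The match spans [0:13] → 'VPP4jujuirtH3'.
Captured: group 1 = 'VPP4', group 2 = 'jujui'.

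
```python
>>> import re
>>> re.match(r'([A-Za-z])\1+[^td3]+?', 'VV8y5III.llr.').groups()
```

('V',)

The backreference `\1` re-matches whatever the first group consumed, character for character.
`match` is anchored at position 0; if the pattern doesn't fit there, it returns None.
The match spans [0:3] → 'VV8'.
Captured: group 1 = 'V'.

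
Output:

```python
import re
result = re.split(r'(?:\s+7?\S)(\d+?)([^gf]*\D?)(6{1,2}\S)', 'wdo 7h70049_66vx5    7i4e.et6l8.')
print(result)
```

The `?` after the quantifier makes it lazy — it takes as little as possible before letting the rest of the pattern try.
With a capturing group present, the delimiter's captured portion is kept in the result list.

['wdo', '7', '0049_66vx5    7i4e.et', '6l', '8.']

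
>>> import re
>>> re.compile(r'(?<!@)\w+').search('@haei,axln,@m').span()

(2, 5)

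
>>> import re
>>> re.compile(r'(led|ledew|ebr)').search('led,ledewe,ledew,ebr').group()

The match spans [0:3] → 'led'.

'led'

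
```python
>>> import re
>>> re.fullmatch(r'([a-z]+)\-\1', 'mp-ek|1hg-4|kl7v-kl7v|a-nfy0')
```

`\1` has to match the exact text group 1 already captured.
`re.fullmatch` is like wrapping the pattern in `^…$` (in single-line mode).
Here the pattern can't cover the whole string, so the call returns None.

None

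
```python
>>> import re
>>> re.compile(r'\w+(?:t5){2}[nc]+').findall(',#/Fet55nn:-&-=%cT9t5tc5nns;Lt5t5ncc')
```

The pattern matches one or more of a word character, then the literal 't5' repeated 2 times; then one or more of one of [nc].
No capturing groups, so `findall` returns the 1 full match string.

['Lt5t5ncc']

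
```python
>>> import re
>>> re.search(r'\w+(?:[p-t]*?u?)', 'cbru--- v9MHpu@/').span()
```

Pattern: one or more of a word character; then zero or more of a character in [p-t] (lazy), then optionally a literal 'u' (non-capturing group).
`search` walks the string left to right and returns the first match it finds.
The match spans [0:4] → 'cbru'.

(0, 4)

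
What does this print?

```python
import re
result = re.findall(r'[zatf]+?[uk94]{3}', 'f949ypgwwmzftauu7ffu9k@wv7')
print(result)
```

`findall` yields the raw match text (2 of them) because the pattern has no groups.

['f949', 'ffu9k']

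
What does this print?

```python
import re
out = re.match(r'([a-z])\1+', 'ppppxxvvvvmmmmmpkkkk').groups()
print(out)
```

`\1` is not a pattern — it's the concrete string captured by group 1, re-applied verbatim.
`re.match` only tries the pattern at the start of the string.
The match spans [0:4] → 'pppp'.
Captured: group 1 = 'p'.

('p',)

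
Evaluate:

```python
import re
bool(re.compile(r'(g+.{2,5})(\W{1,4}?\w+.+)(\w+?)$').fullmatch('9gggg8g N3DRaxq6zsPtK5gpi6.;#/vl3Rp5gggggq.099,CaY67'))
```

False

`re.fullmatch` is like wrapping the pattern in `^…$` (in single-line mode).
Here the pattern can't cover the whole string, so the call returns None, and `bool(None)` is False.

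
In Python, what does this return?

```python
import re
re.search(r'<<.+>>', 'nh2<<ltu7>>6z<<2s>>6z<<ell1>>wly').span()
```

(3, 29)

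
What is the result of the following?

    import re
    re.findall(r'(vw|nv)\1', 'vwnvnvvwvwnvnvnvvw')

`\1` is not a pattern — it's the concrete string captured by group 1, re-applied verbatim.
One capturing group, so `findall` returns just the captured substring from each match — 3 in all.

['nv', 'vw', 'nv']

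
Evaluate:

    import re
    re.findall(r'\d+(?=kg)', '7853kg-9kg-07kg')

['7853', '9', '07']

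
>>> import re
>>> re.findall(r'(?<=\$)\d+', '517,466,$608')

['608']

The lookaround is zero-width — it requires the adjacent text to match without consuming it, so the asserted text isn't part of the match.
`findall` yields the raw match text (1 of them) because the pattern has no groups.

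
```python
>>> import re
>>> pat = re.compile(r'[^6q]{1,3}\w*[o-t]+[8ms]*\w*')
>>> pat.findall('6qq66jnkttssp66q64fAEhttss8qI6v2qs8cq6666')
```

['jnkttssp66q64fAEhttss8qI6v2qs8cq6666']

Pattern: 1 to 3 of any character except [6q], then zero or more of a word character; then one or more of a character in [o-t], then zero or more of one of [8ms], then zero or more of a word character.
Walking the string: at [5:41] → 'jnkttssp66q64fAEhttss8qI6v2qs8cq6666'.
No capturing groups, so `findall` returns the 1 full match string.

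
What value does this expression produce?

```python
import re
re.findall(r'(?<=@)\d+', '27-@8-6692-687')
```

The lookaround is zero-width — it requires the adjacent text to match without consuming it, so the asserted text isn't part of the match.
Matches: at [4:5] → '8'.
`findall` yields the raw match text (1 of them) because the pattern has no groups.

['8']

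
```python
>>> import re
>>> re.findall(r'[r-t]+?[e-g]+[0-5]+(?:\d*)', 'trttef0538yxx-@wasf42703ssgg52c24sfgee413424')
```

['trttef0538', 'sf42703', 'ssgg52', 'sfgee413424']

This matches one or more of a character in [r-t] (lazy), then one or more of a character in [e-g], then one or more of a character in [0-5]; then zero or more of a digit (non-capturing group).
`findall` yields the raw match text (4 of them) because the pattern has no groups.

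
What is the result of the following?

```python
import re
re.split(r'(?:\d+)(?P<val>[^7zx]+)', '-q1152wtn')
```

['-q', 'wtn', '']

The pattern matches one or more of a digit (non-capturing group); then one or more of any character except [7zx] (captured as 'val').
Matches to split on: at [2:9] → '1152wtn'.
Because the pattern has a capturing group, `split` also inserts each captured text between the pieces.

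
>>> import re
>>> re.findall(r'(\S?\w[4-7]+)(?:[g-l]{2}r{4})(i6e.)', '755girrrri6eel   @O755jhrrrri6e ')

Pattern: optionally a non-whitespace character, then a word character, then one or more of a character in [4-7] (captured); then exactly 2 of a character in [g-l], then exactly 4 of the literal 'r' (non-capturing group); then the literal 'i6e', then any character (captured).
Matches: at [0:13] match '755girrrri6ee', groups = ('755', 'i6ee'); at [17:32] match '@O755jhrrrri6e ', groups = ('@O755', 'i6e ').
2 groups means each result is a tuple of 2 captured strings — 2 here.

[('755', 'i6ee'), ('@O755', 'i6e ')]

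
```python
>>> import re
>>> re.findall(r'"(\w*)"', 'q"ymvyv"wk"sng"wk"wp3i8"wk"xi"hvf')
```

['ymvyv', 'sng', 'wp3i8', 'xi']

Walking the string: at [1:8] match '"ymvyv"', group 1 = 'ymvyv'; at [10:15] match '"sng"', group 1 = 'sng'; at [17:24] match '"wp3i8"', group 1 = 'wp3i8'; at [26:30] match '"xi"', group 1 = 'xi'.
`findall` collects group 1 from each match (4 total).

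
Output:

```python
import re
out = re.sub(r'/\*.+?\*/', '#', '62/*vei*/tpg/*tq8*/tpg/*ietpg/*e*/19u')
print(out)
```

`sub` substitutes '#' at each match site.

62#tpg#tpg#19u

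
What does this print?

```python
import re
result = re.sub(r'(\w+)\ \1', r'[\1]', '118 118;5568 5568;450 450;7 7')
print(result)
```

[118];[5568];[450];[7]

After group 1 captures some text, `\1` only succeeds where that same text appears again.
The replacement refers to a captured group, so each match is rewritten using its own captured text.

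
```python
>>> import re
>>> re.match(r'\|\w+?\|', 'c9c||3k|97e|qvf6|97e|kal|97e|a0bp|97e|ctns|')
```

None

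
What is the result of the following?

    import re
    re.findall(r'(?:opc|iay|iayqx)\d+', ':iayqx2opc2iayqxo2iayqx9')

['iayqx2', 'opc2', 'iayqx9']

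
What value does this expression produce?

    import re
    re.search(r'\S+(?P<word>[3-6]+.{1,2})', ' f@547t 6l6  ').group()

The match spans [1:7] → 'f@547t'.

'f@547t'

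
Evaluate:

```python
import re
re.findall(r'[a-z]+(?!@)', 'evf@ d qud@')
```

['ev', 'd', 'qu']

The negative lookahead/lookbehind blocks any match where the forbidden context is present.
Matches: at [0:2] → 'ev'; at [5:6] → 'd'; at [7:9] → 'qu'.
`findall` yields the raw match text (3 of them) because the pattern has no groups.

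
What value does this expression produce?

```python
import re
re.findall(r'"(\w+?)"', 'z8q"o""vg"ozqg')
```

['o', 'vg']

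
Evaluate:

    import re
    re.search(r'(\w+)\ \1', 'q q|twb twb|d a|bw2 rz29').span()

(0, 3)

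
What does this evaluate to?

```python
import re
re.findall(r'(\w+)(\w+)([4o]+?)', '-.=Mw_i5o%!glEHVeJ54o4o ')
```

This matches one or more of a word character (captured); then one or more of a word character (captured); then one or more of one of [4o] (lazy) (captured).
Scanning left to right: at [3:9] match 'Mw_i5o', groups = ('Mw_i', '5', 'o'); at [11:23] match 'glEHVeJ54o4o', groups = ('glEHVeJ54o', '4', 'o').
3 groups means each result is a tuple of 3 captured strings — 2 here.

[('Mw_i', '5', 'o'), ('glEHVeJ54o', '4', 'o')]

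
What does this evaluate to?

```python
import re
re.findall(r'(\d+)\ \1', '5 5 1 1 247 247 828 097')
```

['5', '1', '247']

After group 1 captures some text, `\1` only succeeds where that same text appears again.
Matches: at [0:3] match '5 5', group 1 = '5'; at [4:7] match '1 1', group 1 = '1'; at [8:15] match '247 247', group 1 = '247'.
Because there's exactly one group, `findall` drops the full match and keeps group 1 from each hit.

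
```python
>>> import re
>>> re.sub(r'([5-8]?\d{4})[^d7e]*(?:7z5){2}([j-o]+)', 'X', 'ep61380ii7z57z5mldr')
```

Pattern: optionally a character in [5-8], then exactly 4 of a digit (captured); then zero or more of any character except [d7e], then the literal '7z5' repeated 2 times; then one or more of a character in [j-o] (captured).
Each match is replaced by 'X'.

'epXdr'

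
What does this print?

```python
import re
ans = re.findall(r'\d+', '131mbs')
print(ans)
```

Since nothing is captured, `findall` lists the 1 matched substring directly.

['131']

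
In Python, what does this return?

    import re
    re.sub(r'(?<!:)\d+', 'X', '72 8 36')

'X X X'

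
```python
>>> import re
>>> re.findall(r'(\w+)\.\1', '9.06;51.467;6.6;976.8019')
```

['6']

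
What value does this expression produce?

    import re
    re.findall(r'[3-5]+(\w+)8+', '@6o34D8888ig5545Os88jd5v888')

With a single group, `findall` returns only what that group captured — 1 item.

['D8888ig5545Os88jd5v88']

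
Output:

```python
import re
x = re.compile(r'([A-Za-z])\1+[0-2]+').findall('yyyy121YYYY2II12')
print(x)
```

The backreference `\1` re-matches whatever the first group consumed, character for character.
Walking the string: at [0:7] match 'yyyy121', group 1 = 'y'; at [7:12] match 'YYYY2', group 1 = 'Y'; at [12:16] match 'II12', group 1 = 'I'.
One capturing group, so `findall` returns just the captured substring from each match — 3 in all.

['y', 'Y', 'I']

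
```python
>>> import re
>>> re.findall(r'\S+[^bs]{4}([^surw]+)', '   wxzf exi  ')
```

['  ']

Pattern: one or more of a non-whitespace character, then exactly 4 of any character except [bs]; then one or more of any character except [surw] (captured).
Walking the string: at [3:13] match 'wxzf exi  ', group 1 = '  '.
With a single group, `findall` returns only what that group captured — 1 item.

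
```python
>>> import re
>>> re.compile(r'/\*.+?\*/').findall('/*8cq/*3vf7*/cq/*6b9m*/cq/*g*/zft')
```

A `+?`/`*?`/`{m,n}?` starts at its minimum and grows only as far as needed for what follows to match.
Scanning left to right: at [0:13] → '/*8cq/*3vf7*/'; at [15:23] → '/*6b9m*/'; at [25:30] → '/*g*/'.
`findall` yields the raw match text (3 of them) because the pattern has no groups.

['/*8cq/*3vf7*/', '/*6b9m*/', '/*g*/']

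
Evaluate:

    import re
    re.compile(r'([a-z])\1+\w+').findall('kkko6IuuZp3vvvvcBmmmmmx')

['k']

`\1` has to match the exact text group 1 already captured.
Scanning left to right: at [0:23] match 'kkko6IuuZp3vvvvcBmmmmmx', group 1 = 'k'.
With a single group, `findall` returns only what that group captured — 1 item.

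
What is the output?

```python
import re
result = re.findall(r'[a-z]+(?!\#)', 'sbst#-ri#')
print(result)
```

A negative assertion filters positions out without eating any characters.
Walking the string: at [0:3] → 'sbs'; at [6:7] → 'r'.
Since nothing is captured, `findall` lists the 2 matched substrings directly.

['sbs', 'r']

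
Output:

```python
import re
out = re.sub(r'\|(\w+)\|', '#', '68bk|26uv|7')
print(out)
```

Matches: at [4:10] → '|26uv|'.
Every occurrence is swapped for '#'.

68bk#7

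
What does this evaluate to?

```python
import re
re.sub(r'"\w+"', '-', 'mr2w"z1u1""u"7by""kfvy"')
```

Matches: at [4:10] → '"z1u1"'; at [10:13] → '"u"'; at [17:23] → '"kfvy"'.
`sub` substitutes '-' at each match site.

'mr2w--7by"-'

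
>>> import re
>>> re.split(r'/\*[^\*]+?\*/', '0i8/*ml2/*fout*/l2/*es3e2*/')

['0i8/*ml2', 'l2', '']

`split` removes every match and returns the 3 fragments in between.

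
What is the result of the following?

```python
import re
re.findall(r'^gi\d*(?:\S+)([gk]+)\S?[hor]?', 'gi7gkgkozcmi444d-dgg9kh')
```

One capturing group, so `findall` returns just the captured substring from the one match — 1 in all.

['k']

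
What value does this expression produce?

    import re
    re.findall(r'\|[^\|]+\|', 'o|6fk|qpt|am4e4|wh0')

['|6fk|', '|am4e4|']

Matches: at [1:6] → '|6fk|'; at [9:16] → '|am4e4|'.
With no groups in the pattern, `findall` gives back each whole match — 2 here.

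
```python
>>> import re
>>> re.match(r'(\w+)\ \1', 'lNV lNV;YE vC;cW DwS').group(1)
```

'lNV'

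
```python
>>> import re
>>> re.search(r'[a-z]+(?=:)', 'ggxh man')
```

Because the assertion is zero-width, the text it checks is not consumed and won't appear in the result.
`re.search` tries every starting position until one works.
Here no position works, so the call returns None.

None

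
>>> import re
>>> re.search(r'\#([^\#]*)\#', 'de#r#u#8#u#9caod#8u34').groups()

('r',)

The match spans [2:5] → '#r#'.
Captured: group 1 = 'r'.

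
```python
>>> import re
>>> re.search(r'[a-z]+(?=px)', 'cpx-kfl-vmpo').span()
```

Lookahead/lookbehind check context without consuming it, so the matched span excludes the asserted characters.
`search` walks the string left to right and returns the first match it finds.
The match spans [0:1] → 'c'.

(0, 1)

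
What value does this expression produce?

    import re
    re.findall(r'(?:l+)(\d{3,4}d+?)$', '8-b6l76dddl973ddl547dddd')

The pattern matches one or more of a literal 'l' (non-capturing group); then 3 to 4 of a digit, then one or more of the literal 'd' (lazy) (captured); then anchored at the end.
Scanning left to right: at [16:24] match 'l547dddd', group 1 = '547dddd'.
With a single group, `findall` returns only what that group captured — 1 item.

['547dddd']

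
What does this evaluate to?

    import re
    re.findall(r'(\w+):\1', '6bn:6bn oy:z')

The backreference `\1` re-matches whatever the first group consumed, character for character.
Because there's exactly one group, `findall` drops the full match and keeps group 1 from the one hit.

['6bn']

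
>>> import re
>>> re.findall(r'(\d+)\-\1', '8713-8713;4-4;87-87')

['8713', '4', '87']

After group 1 captures some text, `\1` only succeeds where that same text appears again.
Because there's exactly one group, `findall` drops the full match and keeps group 1 from each hit.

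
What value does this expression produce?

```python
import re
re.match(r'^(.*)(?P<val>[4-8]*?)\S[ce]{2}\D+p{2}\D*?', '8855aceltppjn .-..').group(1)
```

Pattern: anchored at the start of the string; then zero or more of any character (captured); then zero or more of a character in [4-8] (lazy) (captured as 'val'); then a non-whitespace character, then exactly 2 of one of [ce]; then one or more of a non-digit, then exactly 2 of a literal 'p', then zero or more of a non-digit (lazy).
With the lazy modifier that quantifier settles for the fewest repetitions that let the rest of the pattern succeed (the atoms after it are unaffected and can still be greedy).
`re.match` won't scan ahead — the pattern has to work from the very first character.
The match spans [0:11] → '8855aceltpp'.
Captured: group 1 = '8855', group 2 = ''.

'8855'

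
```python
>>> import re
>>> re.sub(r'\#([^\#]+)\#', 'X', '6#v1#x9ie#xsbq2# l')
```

Matches: at [1:5] → '#v1#'; at [9:16] → '#xsbq2#'.
`sub` substitutes 'X' at each match site.

'6Xx9ieX l'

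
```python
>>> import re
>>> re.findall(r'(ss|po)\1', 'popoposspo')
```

['po']

`\1` has to match the exact text group 1 already captured.
Walking the string: at [0:4] match 'popo', group 1 = 'po'.
`findall` collects group 1 from the one match (1 total).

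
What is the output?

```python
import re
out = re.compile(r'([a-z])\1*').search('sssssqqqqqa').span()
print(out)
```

(0, 5)

After group 1 captures some text, `\1` only succeeds where that same text appears again.
The match spans [0:5] → 'sssss'.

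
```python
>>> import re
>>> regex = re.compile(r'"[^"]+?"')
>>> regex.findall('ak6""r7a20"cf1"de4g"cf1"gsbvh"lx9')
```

Matches: at [4:11] → '"r7a20"'; at [14:20] → '"de4g"'; at [23:30] → '"gsbvh"'.
No capturing groups, so `findall` returns the 3 full match strings.

['"r7a20"', '"de4g"', '"gsbvh"']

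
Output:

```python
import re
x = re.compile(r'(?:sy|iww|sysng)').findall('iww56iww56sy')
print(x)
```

['iww', 'iww', 'sy']

Since nothing is captured, `findall` lists the 3 matched substrings directly.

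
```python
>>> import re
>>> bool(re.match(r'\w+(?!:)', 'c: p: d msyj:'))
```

The negative lookahead/lookbehind blocks any match where the forbidden context is present.
`match` is anchored at position 0; if the pattern doesn't fit there, it returns None.
Here the string doesn't start with a match, so the call returns None, and `bool(None)` is False.

False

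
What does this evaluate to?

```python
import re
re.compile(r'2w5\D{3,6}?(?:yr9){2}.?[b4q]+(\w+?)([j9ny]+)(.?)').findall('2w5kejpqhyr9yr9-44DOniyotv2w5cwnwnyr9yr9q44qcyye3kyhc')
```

This matches the literal '2w5', then 3 to 6 of a non-digit (lazy); then the literal 'yr9' repeated 2 times, then optionally any character, then one or more of one of [b4q]; then one or more of a word character (lazy) (captured); then one or more of one of [j9ny] (captured); then optionally any character (captured).
A `+?`/`*?`/`{m,n}?` starts at its minimum and grows only as far as needed for what follows to match.
Walking the string: at [0:22] match '2w5kejpqhyr9yr9-44DOni', groups = ('DO', 'n', 'i'); at [26:48] match '2w5cwnwnyr9yr9q44qcyye', groups = ('c', 'yy', 'e').
3 groups means each result is a tuple of 3 captured strings — 2 here.

[('DO', 'n', 'i'), ('c', 'yy', 'e')]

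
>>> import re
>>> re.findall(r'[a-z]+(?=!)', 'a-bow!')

Because the assertion is zero-width, the text it checks is not consumed and won't appear in the result.
With no groups in the pattern, `findall` gives back each whole match — 1 here.

['bow']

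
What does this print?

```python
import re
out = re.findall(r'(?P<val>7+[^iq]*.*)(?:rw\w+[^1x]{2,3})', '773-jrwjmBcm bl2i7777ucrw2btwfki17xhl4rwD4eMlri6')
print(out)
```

This matches one or more of the literal '7', then zero or more of any character except [iq], then zero or more of any character (captured as 'val'); then the literal 'rw', then one or more of a word character, then 2 to 3 of any character except [1x] (non-capturing group).
Matches: at [0:48] match '773-jrwjmBcm bl2i7777ucrw2btwfki17xhl4rwD4eMlri6', group 1 = '773-jrwjmBcm bl2i7777ucrw2btwfki17xhl4'.
One capturing group, so `findall` returns just the captured substring from the one match — 1 in all.

['773-jrwjmBcm bl2i7777ucrw2btwfki17xhl4']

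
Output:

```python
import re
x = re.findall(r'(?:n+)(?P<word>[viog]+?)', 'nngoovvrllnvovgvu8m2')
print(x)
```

A non-greedy quantifier consumes as few characters as it can — just enough that the remainder of the pattern still matches from where it stops; whatever follows it matches normally.
One capturing group, so `findall` returns just the captured substring from each match — 2 in all.

['g', 'v']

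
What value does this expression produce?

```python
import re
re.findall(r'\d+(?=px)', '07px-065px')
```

The lookaround is zero-width — it requires the adjacent text to match without consuming it, so the asserted text isn't part of the match.
Matches: at [0:2] → '07'; at [5:8] → '065'.
`findall` yields the raw match text (2 of them) because the pattern has no groups.

['07', '065']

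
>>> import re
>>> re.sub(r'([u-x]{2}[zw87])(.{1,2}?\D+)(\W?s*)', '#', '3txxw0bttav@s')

The pattern matches exactly 2 of a character in [u-x], then one of [zw87] (captured); then 1 to 2 of any character (lazy), then one or more of a non-digit (captured); then optionally a non-word character, then zero or more of the literal 's' (captured).
Matches: at [2:13] → 'xxw0bttav@s'.
`sub` substitutes '#' at each match site.

'3t#'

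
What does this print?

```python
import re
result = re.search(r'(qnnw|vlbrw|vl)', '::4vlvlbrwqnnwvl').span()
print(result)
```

(3, 5)

`re.search` tries every starting position until one works.
The match spans [3:5] → 'vl'.
Captured: group 1 = 'vl'.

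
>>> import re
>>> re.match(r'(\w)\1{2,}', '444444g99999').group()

'444444'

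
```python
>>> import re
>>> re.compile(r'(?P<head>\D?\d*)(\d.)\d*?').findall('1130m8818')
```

[('113', '0m'), ('88', '18')]

Because the quantifier is non-greedy, it stops expanding at the earliest point where the rest of the pattern can succeed.
`findall` packs the 2 group values into a tuple for every match.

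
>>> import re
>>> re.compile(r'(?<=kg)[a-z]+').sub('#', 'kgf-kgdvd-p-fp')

The lookaround is zero-width — it requires the adjacent text to match without consuming it, so the asserted text isn't part of the match.
Matches: at [2:3] → 'f'; at [6:9] → 'dvd'.
Each match is replaced by '#'.

'kg#-kg#-p-fp'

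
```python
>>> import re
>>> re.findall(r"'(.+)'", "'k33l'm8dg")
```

['k33l']

One capturing group, so `findall` returns just the captured substring from the one match — 1 in all.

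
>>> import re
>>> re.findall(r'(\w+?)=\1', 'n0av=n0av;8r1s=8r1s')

After group 1 captures some text, `\1` only succeeds where that same text appears again.
Scanning left to right: at [0:9] match 'n0av=n0av', group 1 = 'n0av'; at [10:19] match '8r1s=8r1s', group 1 = '8r1s'.
`findall` collects group 1 from each match (2 total).

['n0av', '8r1s']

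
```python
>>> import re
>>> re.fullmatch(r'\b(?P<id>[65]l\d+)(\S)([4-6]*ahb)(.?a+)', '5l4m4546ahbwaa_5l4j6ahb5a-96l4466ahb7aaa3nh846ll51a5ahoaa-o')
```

None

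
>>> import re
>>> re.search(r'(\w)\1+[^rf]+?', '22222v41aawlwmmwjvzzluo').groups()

('2',)

After group 1 captures some text, `\1` only succeeds where that same text appears again.
Unlike `match`, `search` isn't anchored — it looks for the pattern anywhere in the string.
The match spans [0:6] → '22222v'.
Captured: group 1 = '2'.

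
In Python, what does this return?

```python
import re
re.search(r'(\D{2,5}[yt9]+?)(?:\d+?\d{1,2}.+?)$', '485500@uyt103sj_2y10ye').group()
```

'@uyt103sj_2y10ye'

The pattern matches 2 to 5 of a non-digit, then one or more of one of [yt9] (lazy) (captured); then one or more of a digit (lazy), then 1 to 2 of a digit, then one or more of any character (lazy) (non-capturing group); then anchored at the end.
`search` walks the string left to right and returns the first match it finds.
The match spans [6:22] → '@uyt103sj_2y10ye'.
Captured: group 1 = '@uyt'.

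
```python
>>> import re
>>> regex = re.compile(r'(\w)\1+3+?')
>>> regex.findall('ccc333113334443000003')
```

A backreference is literal: `\1` must see the identical characters the first group matched.
Matches: at [0:4] match 'ccc3', group 1 = 'c'; at [6:9] match '113', group 1 = '1'; at [11:15] match '4443', group 1 = '4'; at [15:21] match '000003', group 1 = '0'.
Because there's exactly one group, `findall` drops the full match and keeps group 1 from each hit.

['c', '1', '4', '0']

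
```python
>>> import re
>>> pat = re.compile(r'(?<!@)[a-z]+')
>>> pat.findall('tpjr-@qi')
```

A negative assertion filters positions out without eating any characters.
`findall` yields the raw match text (2 of them) because the pattern has no groups.

['tpjr', 'i']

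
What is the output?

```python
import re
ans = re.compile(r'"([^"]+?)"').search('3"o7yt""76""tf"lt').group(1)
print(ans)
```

o7yt

`re.search` scans for the first position where the pattern succeeds.
The match spans [1:7] → '"o7yt"'.
Captured: group 1 = 'o7yt'.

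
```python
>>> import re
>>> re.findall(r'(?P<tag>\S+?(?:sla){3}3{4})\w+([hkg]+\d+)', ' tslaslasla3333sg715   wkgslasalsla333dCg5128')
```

The pattern matches one or more of a non-whitespace character (lazy), then the literal 'sla' repeated 3 times, then exactly 4 of a literal '3' (captured as 'tag'); then one or more of a word character; then one or more of one of [hkg], then one or more of a digit (captured).
Walking the string: at [1:20] match 'tslaslasla3333sg715', groups = ('tslaslasla3333', 'g715').
With 2 capturing groups, `findall` returns a 2-tuple per match.

[('tslaslasla3333', 'g715')]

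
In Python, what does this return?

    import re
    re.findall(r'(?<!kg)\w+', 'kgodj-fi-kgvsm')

['kgodj', 'fi', 'kgvsm']

The negative lookahead/lookbehind blocks any match where the forbidden context is present.
No capturing groups, so `findall` returns the 3 full match strings.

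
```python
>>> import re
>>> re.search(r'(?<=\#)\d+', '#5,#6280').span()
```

The lookaround is zero-width — it requires the adjacent text to match without consuming it, so the asserted text isn't part of the match.
Unlike `match`, `search` isn't anchored — it looks for the pattern anywhere in the string.
The match spans [1:2] → '5'.

(1, 2)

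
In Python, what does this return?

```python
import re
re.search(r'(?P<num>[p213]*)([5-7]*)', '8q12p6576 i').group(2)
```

''

The pattern matches zero or more of one of [p213] (captured as 'num'); then zero or more of a character in [5-7] (captured).
`re.search` scans for the first position where the pattern succeeds.
The match spans [0:0] → ''.
Captured: group 1 = '', group 2 = ''.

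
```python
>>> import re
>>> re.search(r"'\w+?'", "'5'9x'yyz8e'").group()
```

"'5'"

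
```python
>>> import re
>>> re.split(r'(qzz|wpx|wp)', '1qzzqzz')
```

Matches to split on: at [1:4] → 'qzz'; at [4:7] → 'qzz'.
Because the pattern has a capturing group, `split` also inserts each captured text between the pieces.

['1', 'qzz', '', 'qzz', '']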